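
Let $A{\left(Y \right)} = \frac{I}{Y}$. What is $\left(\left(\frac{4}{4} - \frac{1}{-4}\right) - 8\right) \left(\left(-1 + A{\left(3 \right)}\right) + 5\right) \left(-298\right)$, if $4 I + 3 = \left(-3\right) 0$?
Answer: $\frac{60345}{8} \approx 7543.1$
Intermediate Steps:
$I = - \frac{3}{4}$ ($I = - \frac{3}{4} + \frac{\left(-3\right) 0}{4} = - \frac{3}{4} + \frac{1}{4} \cdot 0 = - \frac{3}{4} + 0 = - \frac{3}{4} \approx -0.75$)
$A{\left(Y \right)} = - \frac{3}{4 Y}$
$\left(\left(\frac{4}{4} - \frac{1}{-4}\right) - 8\right) \left(\left(-1 + A{\left(3 \right)}\right) + 5\right) \left(-298\right) = \left(\left(\frac{4}{4} - \frac{1}{-4}\right) - 8\right) \left(\left(-1 - \frac{3}{4 \cdot 3}\right) + 5\right) \left(-298\right) = \left(\left(4 \cdot \frac{1}{4} - - \frac{1}{4}\right) - 8\right) \left(\left(-1 - \frac{1}{4}\right) + 5\right) \left(-298\right) = \left(\left(1 + \frac{1}{4}\right) - 8\right) \left(\left(-1 - \frac{1}{4}\right) + 5\right) \left(-298\right) = \left(\frac{5}{4} - 8\right) \left(- \frac{5}{4} + 5\right) \left(-298\right) = \left(- \frac{27}{4}\right) \frac{15}{4} \left(-298\right) = \left(- \frac{405}{16}\right) \left(-298\right) = \frac{60345}{8}$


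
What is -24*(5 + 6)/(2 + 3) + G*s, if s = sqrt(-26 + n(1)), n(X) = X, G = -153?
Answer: -264/5 - 765*I ≈ -52.8 - 765.0*I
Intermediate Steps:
s = 5*I (s = sqrt(-26 + 1) = sqrt(-25) = 5*I ≈ 5.0*I)
-24*(5 + 6)/(2 + 3) + G*s = -24*(5 + 6)/(2 + 3) - 765*I = -264/5 - 765*I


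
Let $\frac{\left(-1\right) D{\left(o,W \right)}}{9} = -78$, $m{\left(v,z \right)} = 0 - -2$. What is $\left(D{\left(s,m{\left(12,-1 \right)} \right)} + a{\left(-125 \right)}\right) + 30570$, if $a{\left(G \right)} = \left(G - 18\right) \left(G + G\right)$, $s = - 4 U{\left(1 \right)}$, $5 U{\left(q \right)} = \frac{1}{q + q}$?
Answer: $67022$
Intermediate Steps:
$U{\left(q \right)} = \frac{1}{10 q}$ ($U{\left(q \right)} = \frac{1}{5 \left(q + q\right)} = \frac{1}{5 \cdot 2 q} = \frac{\frac{1}{2} \frac{1}{q}}{5} = \frac{1}{10 q}$)
$m{\left(v,z \right)} = 2$ ($m{\left(v,z \right)} = 0 + 2 = 2$)
$s = - \frac{2}{5}$ ($s = - 4 \frac{1}{10 \cdot 1} = - 4 \cdot \frac{1}{10} \cdot 1 = \left(-4\right) \frac{1}{10} = - \frac{2}{5} \approx -0.4$)
$D{\left(o,W \right)} = 702$ ($D{\left(o,W \right)} = \left(-9\right) \left(-78\right) = 702$)
$a{\left(G \right)} = 2 G \left(-18 + G\right)$ ($a{\left(G \right)} = \left(-18 + G\right) 2 G = 2 G \left(-18 + G\right)$)
$\left(D{\left(s,m{\left(12,-1 \right)} \right)} + a{\left(-125 \right)}\right) + 30570 = \left(702 + 2 \left(-125\right) \left(-18 - 125\right)\right) + 30570 = \left(702 + 2 \left(-125\right) \left(-143\right)\right) + 30570 = \left(702 + 35750\right) + 30570 = 36452 + 30570 = 67022$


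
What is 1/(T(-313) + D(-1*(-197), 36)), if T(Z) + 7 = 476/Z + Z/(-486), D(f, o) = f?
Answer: 152118/28769053 ≈ 0.0052876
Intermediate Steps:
T(Z) = -7 + 476/Z - Z/486 (T(Z) = -7 + (476/Z + Z/(-486)) = -7 + (476/Z + Z*(-1/486)) = -7 + (476/Z - Z/486) = -7 + 476/Z - Z/486)
1/(T(-313) + D(-1*(-197), 36)) = 1/((-7 + 476/(-313) - 1/486*(-313)) - 1*(-197)) = 1/((-7 + 476*(-1/313) + 313/486) + 197) = 1/((-7 - 476/313 + 313/486) + 197) = 1/(-1198193/152118 + 197) = 1/(28769053/152118) = 152118/28769053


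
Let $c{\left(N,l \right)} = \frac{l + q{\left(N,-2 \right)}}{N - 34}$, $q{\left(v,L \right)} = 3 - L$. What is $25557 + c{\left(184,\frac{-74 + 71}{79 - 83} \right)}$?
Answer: $\frac{15334223}{600} \approx 25557.0$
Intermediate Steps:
$c{\left(N,l \right)} = \frac{5 + l}{-34 + N}$ ($c{\left(N,l \right)} = \frac{l + \left(3 - -2\right)}{N - 34} = \frac{l + \left(3 + 2\right)}{-34 + N} = \frac{l + 5}{-34 + N} = \frac{5 + l}{-34 + N}$)
$25557 + c{\left(184,\frac{-74 + 71}{79 - 83} \right)} = 25557 + \frac{5 + \frac{-74 + 71}{79 - 83}}{-34 + 184} = 25557 + \frac{5 - \frac{3}{-4}}{150} = 25557 + \frac{5 - - \frac{3}{4}}{150} = 25557 + \frac{5 + \frac{3}{4}}{150} = 25557 + \frac{1}{150} \cdot \frac{23}{4} = 25557 + \frac{23}{600} = \frac{15334223}{600}$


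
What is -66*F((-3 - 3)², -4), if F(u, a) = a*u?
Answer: 9504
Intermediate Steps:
-66*F((-3 - 3)², -4) = -(-264)*(-3 - 3)² = -(-264)*(-6)² = -(-264)*36 = -66*(-144) = 9504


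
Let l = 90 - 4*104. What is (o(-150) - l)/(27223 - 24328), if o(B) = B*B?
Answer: 22826/2895 ≈ 7.8846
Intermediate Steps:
o(B) = B²
l = -326 (l = 90 - 416 = -326)
(o(-150) - l)/(27223 - 24328) = ((-150)² - 1*(-326))/(27223 - 24328) = (22500 + 326)/2895 = 22826*(1/2895) = 22826/2895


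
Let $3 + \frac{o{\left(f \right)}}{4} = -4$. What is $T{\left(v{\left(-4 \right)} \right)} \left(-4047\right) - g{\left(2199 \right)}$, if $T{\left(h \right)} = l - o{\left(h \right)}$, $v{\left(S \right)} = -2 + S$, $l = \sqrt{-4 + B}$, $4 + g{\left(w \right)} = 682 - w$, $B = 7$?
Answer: $-111795 - 4047 \sqrt{3} \approx -1.188 \cdot 10^{5}$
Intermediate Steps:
$g{\left(w \right)} = 678 - w$ ($g{\left(w \right)} = -4 - \left(-682 + w\right) = 678 - w$)
$o{\left(f \right)} = -28$ ($o{\left(f \right)} = -12 + 4 \left(-4\right) = -12 - 16 = -28$)
$l = \sqrt{3}$ ($l = \sqrt{-4 + 7} = \sqrt{3} \approx 1.732$)
$T{\left(h \right)} = 28 + \sqrt{3}$ ($T{\left(h \right)} = \sqrt{3} - -28 = \sqrt{3} + 28 = 28 + \sqrt{3}$)
$T{\left(v{\left(-4 \right)} \right)} \left(-4047\right) - g{\left(2199 \right)} = \left(28 + \sqrt{3}\right) \left(-4047\right) - \left(678 - 2199\right) = \left(-113316 - 4047 \sqrt{3}\right) - \left(678 - 2199\right) = \left(-113316 - 4047 \sqrt{3}\right) - -1521 = \left(-113316 - 4047 \sqrt{3}\right) + 1521 = -111795 - 4047 \sqrt{3}$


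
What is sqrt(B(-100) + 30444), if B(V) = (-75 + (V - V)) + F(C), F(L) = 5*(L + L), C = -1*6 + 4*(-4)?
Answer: sqrt(30149) ≈ 173.63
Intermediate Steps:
C = -22 (C = -6 - 16 = -22)
F(L) = 10*L (F(L) = 5*(2*L) = 10*L)
B(V) = -295 (B(V) = (-75 + (V - V)) + 10*(-22) = (-75 + 0) - 220 = -75 - 220 = -295)
sqrt(B(-100) + 30444) = sqrt(-295 + 30444) = sqrt(30149)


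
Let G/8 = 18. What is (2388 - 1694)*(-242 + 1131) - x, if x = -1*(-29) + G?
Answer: 616793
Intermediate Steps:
G = 144 (G = 8*18 = 144)
x = 173 (x = -1*(-29) + 144 = 29 + 144 = 173)
(2388 - 1694)*(-242 + 1131) - x = (2388 - 1694)*(-242 + 1131) - 1*173 = 694*889 - 173 = 616966 - 173 = 616793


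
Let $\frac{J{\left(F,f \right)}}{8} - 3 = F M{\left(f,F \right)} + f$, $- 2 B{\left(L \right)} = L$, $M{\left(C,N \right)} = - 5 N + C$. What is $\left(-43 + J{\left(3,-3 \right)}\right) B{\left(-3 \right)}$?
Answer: $- \frac{1425}{2} \approx -712.5$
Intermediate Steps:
$M{\left(C,N \right)} = C - 5 N$
$B{\left(L \right)} = - \frac{L}{2}$
$J{\left(F,f \right)} = 24 + 8 f + 8 F \left(f - 5 F\right)$ ($J{\left(F,f \right)} = 24 + 8 \left(F \left(f - 5 F\right) + f\right) = 24 + 8 \left(f + F \left(f - 5 F\right)\right) = 24 + \left(8 f + 8 F \left(f - 5 F\right)\right) = 24 + 8 f + 8 F \left(f - 5 F\right)$)
$\left(-43 + J{\left(3,-3 \right)}\right) B{\left(-3 \right)} = \left(-43 + \left(24 + 8 \left(-3\right) - 24 \left(\left(-1\right) \left(-3\right) + 5 \cdot 3\right)\right)\right) \left(\left(- \frac{1}{2}\right) \left(-3\right)\right) = \left(-43 - 24 \left(3 + 15\right)\right) \frac{3}{2} = \left(-43 - 432\right) \frac{3}{2} = \left(-475\right) \frac{3}{2} = - \frac{1425}{2}$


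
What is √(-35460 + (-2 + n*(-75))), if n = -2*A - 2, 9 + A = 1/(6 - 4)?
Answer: I*√36587 ≈ 191.28*I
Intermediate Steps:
A = -17/2 (A = -9 + 1/(6 - 4) = -9 + 1/2 = -9 + ½ = -17/2 ≈ -8.5000)
n = 15 (n = -2*(-17/2) - 2 = 17 - 2 = 15)
√(-35460 + (-2 + n*(-75))) = √(-35460 + (-2 + 15*(-75))) = √(-35460 + (-2 - 1125)) = √(-35460 - 1127) = √(-36587) = I*√36587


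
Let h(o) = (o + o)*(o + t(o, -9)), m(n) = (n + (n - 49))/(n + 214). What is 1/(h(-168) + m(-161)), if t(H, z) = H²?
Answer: -1/9426823 ≈ -1.0608e-7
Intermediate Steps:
m(n) = (-49 + 2*n)/(214 + n) (m(n) = (n + (-49 + n))/(214 + n) = (-49 + 2*n)/(214 + n))
h(o) = 2*o*(o + o²) (h(o) = (o + o)*(o + o²) = (2*o)*(o + o²) = 2*o*(o + o²))
1/(h(-168) + m(-161)) = 1/(2*(-168)²*(1 - 168) + (-49 + 2*(-161))/(214 - 161)) = 1/(2*28224*(-167) + (-49 - 322)/53) = 1/(-9426816 + (1/53)*(-371)) = 1/(-9426816 - 7) = 1/(-9426823) = -1/9426823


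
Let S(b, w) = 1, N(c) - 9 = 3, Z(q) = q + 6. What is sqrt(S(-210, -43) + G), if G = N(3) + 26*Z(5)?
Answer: sqrt(299) ≈ 17.292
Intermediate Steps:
Z(q) = 6 + q
N(c) = 12 (N(c) = 9 + 3 = 12)
G = 298 (G = 12 + 26*(6 + 5) = 12 + 26*11 = 12 + 286 = 298)
sqrt(S(-210, -43) + G) = sqrt(1 + 298) = sqrt(299)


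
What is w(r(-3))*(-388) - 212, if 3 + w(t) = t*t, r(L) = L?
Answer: -2540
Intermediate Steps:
w(t) = -3 + t² (w(t) = -3 + t*t = -3 + t²)
w(r(-3))*(-388) - 212 = (-3 + (-3)²)*(-388) - 212 = (-3 + 9)*(-388) - 212 = 6*(-388) - 212 = -2328 - 212 = -2540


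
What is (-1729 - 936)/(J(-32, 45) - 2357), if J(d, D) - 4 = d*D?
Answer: 2665/3793 ≈ 0.70261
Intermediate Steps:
J(d, D) = 4 + D*d (J(d, D) = 4 + d*D = 4 + D*d)
(-1729 - 936)/(J(-32, 45) - 2357) = (-1729 - 936)/((4 + 45*(-32)) - 2357) = -2665/((4 - 1440) - 2357) = -2665/(-1436 - 2357) = -2665/(-3793) = -2665*(-1/3793) = 2665/3793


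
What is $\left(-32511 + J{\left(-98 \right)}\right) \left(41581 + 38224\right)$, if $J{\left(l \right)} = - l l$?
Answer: $-3360987575$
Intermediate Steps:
$J{\left(l \right)} = - l^{2}$
$\left(-32511 + J{\left(-98 \right)}\right) \left(41581 + 38224\right) = \left(-32511 - \left(-98\right)^{2}\right) \left(41581 + 38224\right) = \left(-32511 - 9604\right) 79805 = \left(-42115\right) 79805 = -3360987575$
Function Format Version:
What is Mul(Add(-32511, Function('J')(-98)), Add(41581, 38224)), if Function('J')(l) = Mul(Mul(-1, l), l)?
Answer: -3360987575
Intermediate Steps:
Function('J')(l) = Mul(-1, Pow(l, 2))
Mul(Add(-32511, Function('J')(-98)), Add(41581, 38224)) = Mul(Add(-32511, Mul(-1, Pow(-98, 2))), Add(41581, 38224)) = Mul(Add(-32511, Mul(-1, 9604)), 79805) = Mul(Add(-32511, -9604), 79805) = Mul(-42115, 79805) = -3360987575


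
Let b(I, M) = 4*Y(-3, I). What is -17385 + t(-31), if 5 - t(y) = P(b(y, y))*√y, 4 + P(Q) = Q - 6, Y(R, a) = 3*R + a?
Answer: -17380 + 170*I*√31 ≈ -17380.0 + 946.52*I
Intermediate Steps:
Y(R, a) = a + 3*R
b(I, M) = -36 + 4*I (b(I, M) = 4*(I + 3*(-3)) = 4*(I - 9) = 4*(-9 + I) = -36 + 4*I)
P(Q) = -10 + Q (P(Q) = -4 + (Q - 6) = -4 + (-6 + Q) = -10 + Q)
t(y) = 5 - √y*(-46 + 4*y) (t(y) = 5 - (-10 + (-36 + 4*y))*√y = 5 - (-46 + 4*y)*√y = 5 - √y*(-46 + 4*y))
-17385 + t(-31) = -17385 + (5 + √(-31)*(46 - 4*(-31))) = -17385 + (5 + (I*√31)*(46 + 124)) = -17385 + (5 + (I*√31)*170) = -17385 + (5 + 170*I*√31) = -17380 + 170*I*√31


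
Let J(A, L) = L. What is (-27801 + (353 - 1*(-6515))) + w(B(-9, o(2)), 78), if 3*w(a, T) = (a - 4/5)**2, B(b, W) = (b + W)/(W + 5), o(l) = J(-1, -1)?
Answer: -2092937/100 ≈ -20929.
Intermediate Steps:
o(l) = -1
B(b, W) = (W + b)/(5 + W)
w(a, T) = (-4/5 + a)**2/3 (w(a, T) = (a - 4/5)**2/3 = (-4/5 + a)**2/3)
(-27801 + (353 - 1*(-6515))) + w(B(-9, o(2)), 78) = (-27801 + (353 - 1*(-6515))) + (-4 + 5*((-1 - 9)/(5 - 1)))**2/75 = (-27801 + (353 + 6515)) + (-4 + 5*(-10/4))**2/75 = (-27801 + 6868) + (-4 + 5*((1/4)*(-10)))**2/75 = -20933 + (-4 + 5*(-5/2))**2/75 = -20933 + (-4 - 25/2)**2/75 = -20933 + (-33/2)**2/75 = -20933 + (1/75)*(1089/4) = -20933 + 363/100 = -2092937/100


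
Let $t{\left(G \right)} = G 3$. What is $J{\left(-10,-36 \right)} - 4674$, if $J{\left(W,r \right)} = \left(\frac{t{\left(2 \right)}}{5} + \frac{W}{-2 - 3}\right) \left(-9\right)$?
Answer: $- \frac{23514}{5} \approx -4702.8$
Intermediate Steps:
$t{\left(G \right)} = 3 G$
$J{\left(W,r \right)} = - \frac{54}{5} + \frac{9 W}{5}$ ($J{\left(W,r \right)} = \left(\frac{3 \cdot 2}{5} + \frac{W}{-2 - 3}\right) \left(-9\right) = \left(6 \cdot \frac{1}{5} + \frac{W}{-5}\right) \left(-9\right) = \left(\frac{6}{5} + W \left(- \frac{1}{5}\right)\right) \left(-9\right) = \left(\frac{6}{5} - \frac{W}{5}\right) \left(-9\right) = - \frac{54}{5} + \frac{9 W}{5}$)
$J{\left(-10,-36 \right)} - 4674 = \left(- \frac{54}{5} + \frac{9}{5} \left(-10\right)\right) - 4674 = \left(- \frac{54}{5} - 18\right) - 4674 = - \frac{144}{5} - 4674 = - \frac{23514}{5}$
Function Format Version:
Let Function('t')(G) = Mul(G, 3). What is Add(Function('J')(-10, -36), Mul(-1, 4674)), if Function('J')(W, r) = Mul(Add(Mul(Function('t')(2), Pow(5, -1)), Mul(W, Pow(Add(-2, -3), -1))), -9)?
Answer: Rational(-23514, 5) ≈ -4702.8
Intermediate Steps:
Function('t')(G) = Mul(3, G)
Function('J')(W, r) = Add(Rational(-54, 5), Mul(Rational(9, 5), W)) (Function('J')(W, r) = Mul(Add(Mul(Mul(3, 2), Pow(5, -1)), Mul(W, Pow(Add(-2, -3), -1))), -9) = Mul(Add(Mul(6, Rational(1, 5)), Mul(W, Pow(-5, -1))), -9) = Mul(Add(Rational(6, 5), Mul(W, Rational(-1, 5))), -9) = Mul(Add(Rational(6, 5), Mul(Rational(-1, 5), W)), -9) = Add(Rational(-54, 5), Mul(Rational(9, 5), W)))
Add(Function('J')(-10, -36), Mul(-1, 4674)) = Add(Add(Rational(-54, 5), Mul(Rational(9, 5), -10)), Mul(-1, 4674)) = Add(Add(Rational(-54, 5), -18), -4674) = Add(Rational(-144, 5), -4674) = Rational(-23514, 5)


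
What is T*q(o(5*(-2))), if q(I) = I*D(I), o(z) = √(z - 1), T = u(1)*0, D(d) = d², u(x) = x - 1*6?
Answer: 0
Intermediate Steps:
u(x) = -6 + x (u(x) = x - 6 = -6 + x)
T = 0 (T = (-6 + 1)*0 = -5*0 = 0)
o(z) = √(-1 + z)
q(I) = I³ (q(I) = I*I² = I³)
T*q(o(5*(-2))) = 0*(√(-1 + 5*(-2)))³ = 0*(√(-1 - 10))³ = 0*(√(-11))³ = 0*(I*√11)³ = 0*(-11*I*√11) = 0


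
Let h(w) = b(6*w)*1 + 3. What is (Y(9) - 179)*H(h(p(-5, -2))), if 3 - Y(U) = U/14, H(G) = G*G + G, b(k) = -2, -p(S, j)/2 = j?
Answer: -2473/7 ≈ -353.29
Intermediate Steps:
p(S, j) = -2*j
h(w) = 1 (h(w) = -2*1 + 3 = -2 + 3 = 1)
H(G) = G + G² (H(G) = G² + G = G + G²)
Y(U) = 3 - U/14
(Y(9) - 179)*H(h(p(-5, -2))) = ((3 - 1/14*9) - 179)*(1*(1 + 1)) = ((3 - 9/14) - 179)*(1*2) = (33/14 - 179)*2 = -2473/14*2 = -2473/7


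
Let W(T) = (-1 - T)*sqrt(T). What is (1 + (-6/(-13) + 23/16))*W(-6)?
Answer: 3015*I*sqrt(6)/208 ≈ 35.506*I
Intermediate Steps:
W(T) = sqrt(T)*(-1 - T)
(1 + (-6/(-13) + 23/16))*W(-6) = (1 + (-6/(-13) + 23/16))*(sqrt(-6)*(-1 - 1*(-6))) = (1 + (-6*(-1/13) + 23*(1/16)))*((I*sqrt(6))*(-1 + 6)) = (1 + (6/13 + 23/16))*((I*sqrt(6))*5) = (1 + 395/208)*(5*I*sqrt(6)) = 603*(5*I*sqrt(6))/208 = 3015*I*sqrt(6)/208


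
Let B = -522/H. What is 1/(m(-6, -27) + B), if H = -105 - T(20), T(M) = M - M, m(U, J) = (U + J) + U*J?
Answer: 35/4689 ≈ 0.0074643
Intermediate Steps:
m(U, J) = J + U + J*U (m(U, J) = (J + U) + J*U = J + U + J*U)
T(M) = 0
H = -105 (H = -105 - 1*0 = -105 + 0 = -105)
B = 174/35 (B = -522/(-105) = -522*(-1/105) = 174/35 ≈ 4.9714)
1/(m(-6, -27) + B) = 1/((-27 - 6 - 27*(-6)) + 174/35) = 1/((-27 - 6 + 162) + 174/35) = 1/(129 + 174/35) = 1/(4689/35) = 35/4689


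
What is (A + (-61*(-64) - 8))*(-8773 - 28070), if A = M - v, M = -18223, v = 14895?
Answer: 1076626146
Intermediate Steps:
A = -33118 (A = -18223 - 1*14895 = -18223 - 14895 = -33118)
(A + (-61*(-64) - 8))*(-8773 - 28070) = (-33118 + (-61*(-64) - 8))*(-8773 - 28070) = (-33118 + (3904 - 8))*(-36843) = (-33118 + 3896)*(-36843) = -29222*(-36843) = 1076626146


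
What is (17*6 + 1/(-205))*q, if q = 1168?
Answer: 24421712/205 ≈ 1.1913e+5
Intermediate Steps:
(17*6 + 1/(-205))*q = (17*6 + 1/(-205))*1168 = (102 - 1/205)*1168 = (20909/205)*1168 = 24421712/205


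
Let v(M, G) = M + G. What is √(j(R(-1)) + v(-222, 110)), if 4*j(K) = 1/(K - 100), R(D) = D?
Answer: I*√4570149/202 ≈ 10.583*I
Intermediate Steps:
v(M, G) = G + M
j(K) = 1/(4*(-100 + K)) (j(K) = 1/(4*(K - 100)) = 1/(4*(-100 + K)))
√(j(R(-1)) + v(-222, 110)) = √(1/(4*(-100 - 1)) + (110 - 222)) = √((¼)/(-101) - 112) = √((¼)*(-1/101) - 112) = √(-1/404 - 112) = √(-45249/404) = I*√4570149/202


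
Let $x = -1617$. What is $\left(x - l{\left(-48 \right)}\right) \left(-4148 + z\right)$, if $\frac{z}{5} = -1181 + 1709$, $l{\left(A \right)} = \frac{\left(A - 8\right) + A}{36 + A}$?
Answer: $\frac{7354516}{3} \approx 2.4515 \cdot 10^{6}$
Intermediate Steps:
$l{\left(A \right)} = \frac{-8 + 2 A}{36 + A}$ ($l{\left(A \right)} = \frac{\left(-8 + A\right) + A}{36 + A} = \frac{-8 + 2 A}{36 + A}$)
$z = 2640$ ($z = 5 \left(-1181 + 1709\right) = 5 \cdot 528 = 2640$)
$\left(x - l{\left(-48 \right)}\right) \left(-4148 + z\right) = \left(-1617 - \frac{2 \left(-4 - 48\right)}{36 - 48}\right) \left(-4148 + 2640\right) = \left(-1617 - 2 \frac{1}{-12} \left(-52\right)\right) \left(-1508\right) = \left(-1617 - 2 \left(- \frac{1}{12}\right) \left(-52\right)\right) \left(-1508\right) = \left(-1617 - \frac{26}{3}\right) \left(-1508\right) = \left(- \frac{4877}{3}\right) \left(-1508\right) = \frac{7354516}{3}$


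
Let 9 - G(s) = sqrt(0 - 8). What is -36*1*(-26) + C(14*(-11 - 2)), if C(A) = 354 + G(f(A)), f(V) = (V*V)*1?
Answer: 1299 - 2*I*sqrt(2) ≈ 1299.0 - 2.8284*I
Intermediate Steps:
f(V) = V**2 (f(V) = V**2*1 = V**2)
G(s) = 9 - 2*I*sqrt(2) (G(s) = 9 - sqrt(0 - 8) = 9 - sqrt(-8) = 9 - 2*I*sqrt(2))
C(A) = 363 - 2*I*sqrt(2) (C(A) = 354 + (9 - 2*I*sqrt(2)) = 363 - 2*I*sqrt(2))
-36*1*(-26) + C(14*(-11 - 2)) = -36*1*(-26) + (363 - 2*I*sqrt(2)) = -36*(-26) + (363 - 2*I*sqrt(2)) = 936 + (363 - 2*I*sqrt(2)) = 1299 - 2*I*sqrt(2)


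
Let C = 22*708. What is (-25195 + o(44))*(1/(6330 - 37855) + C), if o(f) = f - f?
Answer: -2474317297561/6305 ≈ -3.9244e+8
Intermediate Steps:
o(f) = 0
C = 15576
(-25195 + o(44))*(1/(6330 - 37855) + C) = (-25195 + 0)*(1/(6330 - 37855) + 15576) = -25195*(1/(-31525) + 15576) = -25195*(-1/31525 + 15576) = -25195*491033399/31525 = -2474317297561/6305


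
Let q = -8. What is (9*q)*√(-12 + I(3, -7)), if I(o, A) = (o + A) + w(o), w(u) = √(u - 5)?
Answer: -72*√(-16 + I*√2) ≈ -12.716 - 288.28*I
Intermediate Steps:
w(u) = √(-5 + u)
I(o, A) = A + o + √(-5 + o) (I(o, A) = (o + A) + √(-5 + o) = (A + o) + √(-5 + o) = A + o + √(-5 + o))
(9*q)*√(-12 + I(3, -7)) = (9*(-8))*√(-12 + (-7 + 3 + √(-5 + 3))) = -72*√(-12 + (-7 + 3 + √(-2))) = -72*√(-12 + (-7 + 3 + I*√2)) = -72*√(-12 + (-4 + I*√2)) = -72*√(-16 + I*√2)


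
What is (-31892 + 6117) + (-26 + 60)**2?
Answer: -24619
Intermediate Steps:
(-31892 + 6117) + (-26 + 60)**2 = -25775 + 34**2 = -25775 + 1156 = -24619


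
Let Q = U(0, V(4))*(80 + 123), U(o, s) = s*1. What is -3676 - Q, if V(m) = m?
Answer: -4488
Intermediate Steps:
U(o, s) = s
Q = 812 (Q = 4*(80 + 123) = 4*203 = 812)
-3676 - Q = -3676 - 1*812 = -3676 - 812 = -4488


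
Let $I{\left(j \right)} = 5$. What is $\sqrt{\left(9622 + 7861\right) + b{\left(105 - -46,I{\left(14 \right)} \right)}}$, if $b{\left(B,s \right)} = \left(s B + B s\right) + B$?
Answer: $2 \sqrt{4786} \approx 138.36$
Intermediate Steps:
$b{\left(B,s \right)} = B + 2 B s$ ($b{\left(B,s \right)} = \left(B s + B s\right) + B = 2 B s + B = B + 2 B s$)
$\sqrt{\left(9622 + 7861\right) + b{\left(105 - -46,I{\left(14 \right)} \right)}} = \sqrt{\left(9622 + 7861\right) + \left(105 - -46\right) \left(1 + 2 \cdot 5\right)} = \sqrt{17483 + \left(105 + 46\right) \left(1 + 10\right)} = \sqrt{17483 + 151 \cdot 11} = \sqrt{17483 + 1661} = \sqrt{19144} = 2 \sqrt{4786}$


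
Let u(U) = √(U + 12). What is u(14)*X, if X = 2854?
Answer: 2854*√26 ≈ 14553.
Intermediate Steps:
u(U) = √(12 + U)
u(14)*X = √(12 + 14)*2854 = √26*2854 = 2854*√26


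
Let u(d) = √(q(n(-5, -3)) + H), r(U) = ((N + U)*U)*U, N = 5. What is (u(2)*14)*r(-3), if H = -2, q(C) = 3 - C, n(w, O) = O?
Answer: 504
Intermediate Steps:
r(U) = U²*(5 + U) (r(U) = ((5 + U)*U)*U = (U*(5 + U))*U = U²*(5 + U))
u(d) = 2 (u(d) = √((3 - 1*(-3)) - 2) = √((3 + 3) - 2) = √(6 - 2) = √4 = 2)
(u(2)*14)*r(-3) = (2*14)*((-3)²*(5 - 3)) = 28*(9*2) = 28*18 = 504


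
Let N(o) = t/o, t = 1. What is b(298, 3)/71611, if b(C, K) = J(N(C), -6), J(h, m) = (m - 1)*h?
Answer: -7/21340078 ≈ -3.2802e-7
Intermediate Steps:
N(o) = 1/o
J(h, m) = h*(-1 + m) (J(h, m) = (-1 + m)*h = h*(-1 + m))
b(C, K) = -7/C (b(C, K) = (-1 - 6)/C = -7/C)
b(298, 3)/71611 = -7/298/71611 = -7*1/298*(1/71611) = -7/298*1/71611 = -7/21340078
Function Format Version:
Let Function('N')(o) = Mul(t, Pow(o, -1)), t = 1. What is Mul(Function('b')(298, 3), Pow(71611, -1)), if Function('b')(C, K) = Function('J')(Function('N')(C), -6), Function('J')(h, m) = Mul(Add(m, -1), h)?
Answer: Rational(-7, 21340078) ≈ -3.2802e-7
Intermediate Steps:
Function('N')(o) = Pow(o, -1) (Function('N')(o) = Mul(1, Pow(o, -1)) = Pow(o, -1))
Function('J')(h, m) = Mul(h, Add(-1, m)) (Function('J')(h, m) = Mul(Add(-1, m), h) = Mul(h, Add(-1, m)))
Function('b')(C, K) = Mul(-7, Pow(C, -1)) (Function('b')(C, K) = Mul(Pow(C, -1), Add(-1, -6)) = Mul(Pow(C, -1), -7) = Mul(-7, Pow(C, -1)))
Mul(Function('b')(298, 3), Pow(71611, -1)) = Mul(Mul(-7, Pow(298, -1)), Pow(71611, -1)) = Mul(Mul(-7, Rational(1, 298)), Rational(1, 71611)) = Mul(Rational(-7, 298), Rational(1, 71611)) = Rational(-7, 21340078)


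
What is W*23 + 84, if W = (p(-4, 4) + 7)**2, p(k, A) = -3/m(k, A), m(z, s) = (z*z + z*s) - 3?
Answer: 1556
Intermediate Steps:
m(z, s) = -3 + z**2 + s*z (m(z, s) = (z**2 + s*z) - 3 = -3 + z**2 + s*z)
p(k, A) = -3/(-3 + k**2 + A*k)
W = 64 (W = (-3/(-3 + (-4)**2 + 4*(-4)) + 7)**2 = (-3/(-3 + 16 - 16) + 7)**2 = (-3/(-3) + 7)**2 = (-3*(-1/3) + 7)**2 = (1 + 7)**2 = 8**2 = 64)
W*23 + 84 = 64*23 + 84 = 1472 + 84 = 1556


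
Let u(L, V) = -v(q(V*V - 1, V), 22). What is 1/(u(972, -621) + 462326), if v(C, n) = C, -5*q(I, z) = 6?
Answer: 5/2311636 ≈ 2.1630e-6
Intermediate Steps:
q(I, z) = -6/5 (q(I, z) = -⅕*6 = -6/5)
u(L, V) = 6/5 (u(L, V) = -1*(-6/5) = 6/5)
1/(u(972, -621) + 462326) = 1/(6/5 + 462326) = 1/(2311636/5) = 5/2311636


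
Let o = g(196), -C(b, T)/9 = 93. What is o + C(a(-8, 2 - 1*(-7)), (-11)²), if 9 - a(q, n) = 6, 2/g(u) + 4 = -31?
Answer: -29297/35 ≈ -837.06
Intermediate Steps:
g(u) = -2/35 (g(u) = 2/(-4 - 31) = 2/(-35) = 2*(-1/35) = -2/35)
a(q, n) = 3 (a(q, n) = 9 - 1*6 = 9 - 6 = 3)
C(b, T) = -837 (C(b, T) = -9*93 = -837)
o = -2/35 ≈ -0.057143
o + C(a(-8, 2 - 1*(-7)), (-11)²) = -2/35 - 837 = -29297/35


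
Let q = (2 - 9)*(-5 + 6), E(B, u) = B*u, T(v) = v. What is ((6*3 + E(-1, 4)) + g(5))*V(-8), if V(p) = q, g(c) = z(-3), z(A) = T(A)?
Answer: -77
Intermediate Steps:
z(A) = A
g(c) = -3
q = -7 (q = -7*1 = -7)
V(p) = -7
((6*3 + E(-1, 4)) + g(5))*V(-8) = ((6*3 - 1*4) - 3)*(-7) = ((18 - 4) - 3)*(-7) = (14 - 3)*(-7) = 11*(-7) = -77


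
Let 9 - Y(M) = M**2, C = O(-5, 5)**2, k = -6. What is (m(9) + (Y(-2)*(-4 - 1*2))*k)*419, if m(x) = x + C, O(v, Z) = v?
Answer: 89666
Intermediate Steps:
C = 25 (C = (-5)**2 = 25)
Y(M) = 9 - M**2
m(x) = 25 + x (m(x) = x + 25 = 25 + x)
(m(9) + (Y(-2)*(-4 - 1*2))*k)*419 = ((25 + 9) + ((9 - 1*(-2)**2)*(-4 - 1*2))*(-6))*419 = (34 + ((9 - 1*4)*(-4 - 2))*(-6))*419 = (34 + ((9 - 4)*(-6))*(-6))*419 = (34 + (5*(-6))*(-6))*419 = (34 - 30*(-6))*419 = (34 + 180)*419 = 214*419 = 89666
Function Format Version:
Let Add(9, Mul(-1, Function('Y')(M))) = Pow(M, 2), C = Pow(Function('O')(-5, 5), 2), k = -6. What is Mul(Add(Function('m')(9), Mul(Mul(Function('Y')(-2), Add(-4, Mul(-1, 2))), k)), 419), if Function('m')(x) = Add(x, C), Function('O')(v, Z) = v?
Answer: 89666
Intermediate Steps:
C = 25 (C = Pow(-5, 2) = 25)
Function('Y')(M) = Add(9, Mul(-1, Pow(M, 2)))
Function('m')(x) = Add(25, x) (Function('m')(x) = Add(x, 25) = Add(25, x))
Mul(Add(Function('m')(9), Mul(Mul(Function('Y')(-2), Add(-4, Mul(-1, 2))), k)), 419) = Mul(Add(Add(25, 9), Mul(Mul(Add(9, Mul(-1, Pow(-2, 2))), Add(-4, Mul(-1, 2))), -6)), 419) = Mul(Add(34, Mul(Mul(Add(9, Mul(-1, 4)), Add(-4, -2)), -6)), 419) = Mul(Add(34, Mul(Mul(Add(9, -4), -6), -6)), 419) = Mul(Add(34, Mul(Mul(5, -6), -6)), 419) = Mul(Add(34, Mul(-30, -6)), 419) = Mul(Add(34, 180), 419) = Mul(214, 419) = 89666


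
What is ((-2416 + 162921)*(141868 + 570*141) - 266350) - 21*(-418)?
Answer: 35670052618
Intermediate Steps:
((-2416 + 162921)*(141868 + 570*141) - 266350) - 21*(-418) = (160505*(141868 + 80370) - 266350) + 8778 = (160505*222238 - 266350) + 8778 = (35670310190 - 266350) + 8778 = 35670043840 + 8778 = 35670052618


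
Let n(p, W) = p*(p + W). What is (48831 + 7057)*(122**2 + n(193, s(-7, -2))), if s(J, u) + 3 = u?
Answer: 2859677184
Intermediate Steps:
s(J, u) = -3 + u
n(p, W) = p*(W + p)
(48831 + 7057)*(122**2 + n(193, s(-7, -2))) = (48831 + 7057)*(122**2 + 193*((-3 - 2) + 193)) = 55888*(14884 + 193*(-5 + 193)) = 55888*(14884 + 193*188) = 55888*(14884 + 36284) = 55888*51168 = 2859677184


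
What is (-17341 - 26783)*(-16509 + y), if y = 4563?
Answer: 527105304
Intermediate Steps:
(-17341 - 26783)*(-16509 + y) = (-17341 - 26783)*(-16509 + 4563) = -44124*(-11946) = 527105304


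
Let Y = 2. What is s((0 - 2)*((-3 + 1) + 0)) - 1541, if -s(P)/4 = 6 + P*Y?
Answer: -1597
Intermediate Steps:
s(P) = -24 - 8*P (s(P) = -4*(6 + P*2) = -4*(6 + 2*P) = -24 - 8*P)
s((0 - 2)*((-3 + 1) + 0)) - 1541 = (-24 - 8*(0 - 2)*((-3 + 1) + 0)) - 1541 = (-24 - (-16)*(-2 + 0)) - 1541 = (-24 - (-16)*(-2)) - 1541 = (-24 - 8*4) - 1541 = (-24 - 32) - 1541 = -56 - 1541 = -1597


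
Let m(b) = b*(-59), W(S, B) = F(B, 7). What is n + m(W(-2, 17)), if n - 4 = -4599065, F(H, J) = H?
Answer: -4600064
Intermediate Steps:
W(S, B) = B
n = -4599061 (n = 4 - 4599065 = -4599061)
m(b) = -59*b
n + m(W(-2, 17)) = -4599061 - 59*17 = -4599061 - 1003 = -4600064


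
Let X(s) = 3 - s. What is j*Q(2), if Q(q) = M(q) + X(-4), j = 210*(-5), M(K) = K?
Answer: -9450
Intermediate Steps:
j = -1050
Q(q) = 7 + q (Q(q) = q + (3 - 1*(-4)) = q + (3 + 4) = q + 7 = 7 + q)
j*Q(2) = -1050*(7 + 2) = -1050*9 = -9450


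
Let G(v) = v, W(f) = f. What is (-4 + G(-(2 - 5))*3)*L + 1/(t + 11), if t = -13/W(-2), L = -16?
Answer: -2798/35 ≈ -79.943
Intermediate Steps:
t = 13/2 (t = -13/(-2) = -13*(-1/2) = 13/2 ≈ 6.5000)
(-4 + G(-(2 - 5))*3)*L + 1/(t + 11) = (-4 - (2 - 5)*3)*(-16) + 1/(13/2 + 11) = (-4 - 1*(-3)*3)*(-16) + 1/(35/2) = (-4 + 3*3)*(-16) + 2/35 = (-4 + 9)*(-16) + 2/35 = 5*(-16) + 2/35 = -80 + 2/35 = -2798/35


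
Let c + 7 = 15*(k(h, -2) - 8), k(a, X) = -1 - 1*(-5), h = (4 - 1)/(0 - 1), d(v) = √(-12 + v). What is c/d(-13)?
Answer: 67*I/5 ≈ 13.4*I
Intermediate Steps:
h = -3 (h = 3/(-1) = 3*(-1) = -3)
k(a, X) = 4 (k(a, X) = -1 + 5 = 4)
c = -67 (c = -7 + 15*(4 - 8) = -7 + 15*(-4) = -7 - 60 = -67)
c/d(-13) = -67/√(-12 - 13) = -67*(-I/5) = -(-67)*I/5 = 67*I/5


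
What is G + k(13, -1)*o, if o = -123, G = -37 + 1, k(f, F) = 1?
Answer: -159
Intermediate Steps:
G = -36
G + k(13, -1)*o = -36 + 1*(-123) = -36 - 123 = -159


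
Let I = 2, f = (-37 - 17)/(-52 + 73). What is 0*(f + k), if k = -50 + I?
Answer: 0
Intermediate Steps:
f = -18/7 (f = -54/21 = -54*1/21 = -18/7 ≈ -2.5714)
k = -48 (k = -50 + 2 = -48)
0*(f + k) = 0*(-18/7 - 48) = 0*(-354/7) = 0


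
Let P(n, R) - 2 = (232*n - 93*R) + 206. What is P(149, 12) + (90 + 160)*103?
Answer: 59410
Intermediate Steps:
P(n, R) = 208 - 93*R + 232*n (P(n, R) = 2 + ((232*n - 93*R) + 206) = 2 + ((-93*R + 232*n) + 206) = 2 + (206 - 93*R + 232*n) = 208 - 93*R + 232*n)
P(149, 12) + (90 + 160)*103 = (208 - 93*12 + 232*149) + (90 + 160)*103 = (208 - 1116 + 34568) + 250*103 = 33660 + 25750 = 59410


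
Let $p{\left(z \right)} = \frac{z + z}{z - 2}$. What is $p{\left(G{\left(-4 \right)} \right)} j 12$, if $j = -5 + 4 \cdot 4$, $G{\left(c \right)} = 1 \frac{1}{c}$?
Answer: $\frac{88}{3} \approx 29.333$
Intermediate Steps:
$G{\left(c \right)} = \frac{1}{c}$
$p{\left(z \right)} = \frac{2 z}{-2 + z}$
$j = 11$ ($j = -5 + 16 = 11$)
$p{\left(G{\left(-4 \right)} \right)} j 12 = \frac{2}{\left(-4\right) \left(-2 + \frac{1}{-4}\right)} 11 \cdot 12 = 2 \left(- \frac{1}{4}\right) \frac{1}{-2 - \frac{1}{4}} \cdot 11 \cdot 12 = 2 \left(- \frac{1}{4}\right) \frac{1}{- \frac{9}{4}} \cdot 11 \cdot 12 = 2 \left(- \frac{1}{4}\right) \left(- \frac{4}{9}\right) 11 \cdot 12 = \frac{2}{9} \cdot 11 \cdot 12 = \frac{22}{9} \cdot 12 = \frac{88}{3}$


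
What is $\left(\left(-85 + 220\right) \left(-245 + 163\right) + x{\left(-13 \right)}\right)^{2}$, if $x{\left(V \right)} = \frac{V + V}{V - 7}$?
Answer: $\frac{12251611969}{100} \approx 1.2252 \cdot 10^{8}$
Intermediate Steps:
$x{\left(V \right)} = \frac{2 V}{-7 + V}$
$\left(\left(-85 + 220\right) \left(-245 + 163\right) + x{\left(-13 \right)}\right)^{2} = \left(\left(-85 + 220\right) \left(-245 + 163\right) + 2 \left(-13\right) \frac{1}{-7 - 13}\right)^{2} = \left(135 \left(-82\right) + 2 \left(-13\right) \frac{1}{-20}\right)^{2} = \left(-11070 + 2 \left(-13\right) \left(- \frac{1}{20}\right)\right)^{2} = \left(-11070 + \frac{13}{10}\right)^{2} = \left(- \frac{110687}{10}\right)^{2} = \frac{12251611969}{100}$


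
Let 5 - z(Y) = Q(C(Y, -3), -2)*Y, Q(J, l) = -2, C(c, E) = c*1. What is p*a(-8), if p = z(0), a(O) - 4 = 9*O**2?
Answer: 2900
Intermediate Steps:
C(c, E) = c
a(O) = 4 + 9*O**2
z(Y) = 5 + 2*Y (z(Y) = 5 - (-2)*Y = 5 + 2*Y)
p = 5 (p = 5 + 2*0 = 5 + 0 = 5)
p*a(-8) = 5*(4 + 9*(-8)**2) = 5*(4 + 9*64) = 5*(4 + 576) = 5*580 = 2900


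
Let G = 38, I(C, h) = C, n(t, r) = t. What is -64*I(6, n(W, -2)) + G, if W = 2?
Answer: -346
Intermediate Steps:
-64*I(6, n(W, -2)) + G = -64*6 + 38 = -384 + 38 = -346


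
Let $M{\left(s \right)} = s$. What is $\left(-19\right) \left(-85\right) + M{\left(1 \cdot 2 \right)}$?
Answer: $1617$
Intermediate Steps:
$\left(-19\right) \left(-85\right) + M{\left(1 \cdot 2 \right)} = \left(-19\right) \left(-85\right) + 1 \cdot 2 = 1615 + 2 = 1617$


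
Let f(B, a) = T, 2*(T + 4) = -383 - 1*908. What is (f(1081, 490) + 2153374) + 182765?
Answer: 4670979/2 ≈ 2.3355e+6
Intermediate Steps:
T = -1299/2 (T = -4 + (-383 - 1*908)/2 = -4 + (-383 - 908)/2 = -4 + (½)*(-1291) = -4 - 1291/2 = -1299/2 ≈ -649.50)
f(B, a) = -1299/2
(f(1081, 490) + 2153374) + 182765 = (-1299/2 + 2153374) + 182765 = 4305449/2 + 182765 = 4670979/2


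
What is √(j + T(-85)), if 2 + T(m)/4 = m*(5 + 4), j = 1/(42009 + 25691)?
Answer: I*√140615336523/6770 ≈ 55.39*I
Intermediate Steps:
j = 1/67700 ≈ 1.4771e-5
T(m) = -8 + 36*m (T(m) = -8 + 4*(m*(5 + 4)) = -8 + 4*(m*9) = -8 + 4*(9*m) = -8 + 36*m)
√(j + T(-85)) = √(1/67700 + (-8 + 36*(-85))) = √(1/67700 + (-8 - 3060)) = √(1/67700 - 3068) = √(-207703599/67700) = I*√140615336523/6770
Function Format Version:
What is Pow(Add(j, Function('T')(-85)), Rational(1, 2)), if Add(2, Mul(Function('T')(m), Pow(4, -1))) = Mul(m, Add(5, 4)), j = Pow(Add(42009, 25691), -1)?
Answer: Mul(Rational(1, 6770), I, Pow(140615336523, Rational(1, 2))) ≈ Mul(55.390, I)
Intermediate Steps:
j = Rational(1, 67700) (j = Pow(67700, -1) = Rational(1, 67700) ≈ 1.4771e-5)
Function('T')(m) = Add(-8, Mul(36, m)) (Function('T')(m) = Add(-8, Mul(4, Mul(m, Add(5, 4)))) = Add(-8, Mul(4, Mul(m, 9))) = Add(-8, Mul(4, Mul(9, m))) = Add(-8, Mul(36, m)))
Pow(Add(j, Function('T')(-85)), Rational(1, 2)) = Pow(Add(Rational(1, 67700), Add(-8, Mul(36, -85))), Rational(1, 2)) = Pow(Add(Rational(1, 67700), Add(-8, -3060)), Rational(1, 2)) = Pow(Add(Rational(1, 67700), -3068), Rational(1, 2)) = Pow(Rational(-207703599, 67700), Rational(1, 2)) = Mul(Rational(1, 6770), I, Pow(140615336523, Rational(1, 2)))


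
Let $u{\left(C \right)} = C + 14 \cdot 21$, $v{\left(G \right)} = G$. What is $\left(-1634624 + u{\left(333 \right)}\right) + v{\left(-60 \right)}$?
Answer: $-1634057$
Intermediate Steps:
$u{\left(C \right)} = 294 + C$ ($u{\left(C \right)} = C + 294 = 294 + C$)
$\left(-1634624 + u{\left(333 \right)}\right) + v{\left(-60 \right)} = \left(-1634624 + \left(294 + 333\right)\right) - 60 = \left(-1634624 + 627\right) - 60 = -1633997 - 60 = -1634057$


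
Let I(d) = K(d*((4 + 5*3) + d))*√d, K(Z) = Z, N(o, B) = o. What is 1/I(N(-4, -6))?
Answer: I/120 ≈ 0.0083333*I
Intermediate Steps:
I(d) = d^(3/2)*(19 + d) (I(d) = (d*((4 + 5*3) + d))*√d = (d*((4 + 15) + d))*√d = (d*(19 + d))*√d = d^(3/2)*(19 + d))
1/I(N(-4, -6)) = 1/((-4)^(3/2)*(19 - 4)) = 1/(-8*I*15) = 1/(-120*I) = I/120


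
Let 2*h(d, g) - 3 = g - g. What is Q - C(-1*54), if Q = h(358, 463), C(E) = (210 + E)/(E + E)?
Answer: 53/18 ≈ 2.9444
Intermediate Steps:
h(d, g) = 3/2 (h(d, g) = 3/2 + (g - g)/2 = 3/2 + (½)*0 = 3/2 + 0 = 3/2)
C(E) = (210 + E)/(2*E) (C(E) = (210 + E)/((2*E)) = (210 + E)*(1/(2*E)) = (210 + E)/(2*E))
Q = 3/2 ≈ 1.5000
Q - C(-1*54) = 3/2 - (210 - 1*54)/(2*((-1*54))) = 3/2 - (210 - 54)/(2*(-54)) = 3/2 - (-1)*156/(2*54) = 3/2 - 1*(-13/9) = 3/2 + 13/9 = 53/18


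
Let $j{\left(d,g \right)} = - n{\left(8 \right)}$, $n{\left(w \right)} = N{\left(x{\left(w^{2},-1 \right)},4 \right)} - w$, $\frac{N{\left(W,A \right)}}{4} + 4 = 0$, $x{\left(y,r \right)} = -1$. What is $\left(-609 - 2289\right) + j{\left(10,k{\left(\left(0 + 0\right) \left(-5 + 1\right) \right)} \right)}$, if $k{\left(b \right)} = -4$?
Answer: $-2874$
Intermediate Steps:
$N{\left(W,A \right)} = -16$ ($N{\left(W,A \right)} = -16 + 4 \cdot 0 = -16 + 0 = -16$)
$n{\left(w \right)} = -16 - w$
$j{\left(d,g \right)} = 24$ ($j{\left(d,g \right)} = - (-16 - 8) = \left(-1\right) \left(-24\right) = 24$)
$\left(-609 - 2289\right) + j{\left(10,k{\left(\left(0 + 0\right) \left(-5 + 1\right) \right)} \right)} = \left(-609 - 2289\right) + 24 = -2898 + 24 = -2874$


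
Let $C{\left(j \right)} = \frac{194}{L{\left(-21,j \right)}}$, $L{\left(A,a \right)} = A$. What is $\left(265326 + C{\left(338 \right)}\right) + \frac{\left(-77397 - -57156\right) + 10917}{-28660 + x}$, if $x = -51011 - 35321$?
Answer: $\frac{160173900647}{603708} \approx 2.6532 \cdot 10^{5}$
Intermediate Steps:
$x = -86332$ ($x = -51011 - 35321 = -86332$)
$C{\left(j \right)} = - \frac{194}{21}$ ($C{\left(j \right)} = \frac{194}{-21} = 194 \left(- \frac{1}{21}\right) = - \frac{194}{21}$)
$\left(265326 + C{\left(338 \right)}\right) + \frac{\left(-77397 - -57156\right) + 10917}{-28660 + x} = \left(265326 - \frac{194}{21}\right) + \frac{\left(-77397 - -57156\right) + 10917}{-28660 - 86332} = \frac{5571652}{21} + \frac{\left(-77397 + 57156\right) + 10917}{-114992} = \frac{5571652}{21} + \left(-20241 + 10917\right) \left(- \frac{1}{114992}\right) = \frac{5571652}{21} - - \frac{2331}{28748} = \frac{5571652}{21} + \frac{2331}{28748} = \frac{160173900647}{603708}$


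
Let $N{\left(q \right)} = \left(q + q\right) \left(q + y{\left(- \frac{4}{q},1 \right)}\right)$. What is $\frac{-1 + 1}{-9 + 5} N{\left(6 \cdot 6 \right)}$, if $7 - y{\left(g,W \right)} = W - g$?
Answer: $0$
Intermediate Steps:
$y{\left(g,W \right)} = 7 + g - W$ ($y{\left(g,W \right)} = 7 - \left(W - g\right) = 7 + g - W$)
$N{\left(q \right)} = 2 q \left(6 + q - \frac{4}{q}\right)$ ($N{\left(q \right)} = \left(q + q\right) \left(q - \left(-6 + \frac{4}{q}\right)\right) = 2 q \left(q - \left(-6 + \frac{4}{q}\right)\right) = 2 q \left(q + \left(6 - \frac{4}{q}\right)\right) = 2 q \left(6 + q - \frac{4}{q}\right)$)
$\frac{-1 + 1}{-9 + 5} N{\left(6 \cdot 6 \right)} = \frac{-1 + 1}{-9 + 5} \left(-8 + 2 \cdot 6 \cdot 6 \left(6 + 6 \cdot 6\right)\right) = \frac{0}{-4} \left(-8 + 2 \cdot 36 \left(6 + 36\right)\right) = 0 \left(- \frac{1}{4}\right) \left(-8 + 2 \cdot 36 \cdot 42\right) = 0 \left(-8 + 3024\right) = 0 \cdot 3016 = 0$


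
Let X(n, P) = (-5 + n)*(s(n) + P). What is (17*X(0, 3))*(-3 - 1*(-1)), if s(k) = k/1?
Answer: 510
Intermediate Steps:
s(k) = k (s(k) = k*1 = k)
X(n, P) = (-5 + n)*(P + n) (X(n, P) = (-5 + n)*(n + P) = (-5 + n)*(P + n))
(17*X(0, 3))*(-3 - 1*(-1)) = (17*(0² - 5*3 - 5*0 + 3*0))*(-3 - 1*(-1)) = (17*(0 - 15 + 0 + 0))*(-3 + 1) = (17*(-15))*(-2) = -255*(-2) = 510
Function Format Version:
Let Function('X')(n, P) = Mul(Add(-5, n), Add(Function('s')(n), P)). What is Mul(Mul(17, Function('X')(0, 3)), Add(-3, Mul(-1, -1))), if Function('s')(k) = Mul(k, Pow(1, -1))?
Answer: 510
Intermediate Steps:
Function('s')(k) = k (Function('s')(k) = Mul(k, 1) = k)
Function('X')(n, P) = Mul(Add(-5, n), Add(P, n)) (Function('X')(n, P) = Mul(Add(-5, n), Add(n, P)) = Mul(Add(-5, n), Add(P, n)))
Mul(Mul(17, Function('X')(0, 3)), Add(-3, Mul(-1, -1))) = Mul(Mul(17, Add(Pow(0, 2), Mul(-5, 3), Mul(-5, 0), Mul(3, 0))), Add(-3, Mul(-1, -1))) = Mul(Mul(17, Add(0, -15, 0, 0)), Add(-3, 1)) = Mul(Mul(17, -15), -2) = Mul(-255, -2) = 510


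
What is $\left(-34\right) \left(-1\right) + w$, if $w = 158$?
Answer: $192$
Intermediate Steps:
$\left(-34\right) \left(-1\right) + w = \left(-34\right) \left(-1\right) + 158 = 34 + 158 = 192$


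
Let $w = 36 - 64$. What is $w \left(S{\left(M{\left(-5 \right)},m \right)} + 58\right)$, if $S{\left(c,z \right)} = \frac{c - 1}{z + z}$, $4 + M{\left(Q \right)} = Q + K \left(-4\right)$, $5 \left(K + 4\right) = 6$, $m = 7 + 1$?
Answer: $- \frac{16261}{10} \approx -1626.1$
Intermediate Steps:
$m = 8$
$K = - \frac{14}{5}$ ($K = -4 + \frac{1}{5} \cdot 6 = -4 + \frac{6}{5} = - \frac{14}{5} \approx -2.8$)
$w = -28$ ($w = 36 - 64 = -28$)
$M{\left(Q \right)} = \frac{36}{5} + Q$ ($M{\left(Q \right)} = -4 + \left(Q - - \frac{56}{5}\right) = -4 + \left(Q + \frac{56}{5}\right) = -4 + \left(\frac{56}{5} + Q\right) = \frac{36}{5} + Q$)
$S{\left(c,z \right)} = \frac{-1 + c}{2 z}$
$w \left(S{\left(M{\left(-5 \right)},m \right)} + 58\right) = - 28 \left(\frac{-1 + \left(\frac{36}{5} - 5\right)}{2 \cdot 8} + 58\right) = - 28 \left(\frac{1}{2} \cdot \frac{1}{8} \left(-1 + \frac{11}{5}\right) + 58\right) = - 28 \left(\frac{1}{2} \cdot \frac{1}{8} \cdot \frac{6}{5} + 58\right) = - 28 \left(\frac{3}{40} + 58\right) = \left(-28\right) \frac{2323}{40} = - \frac{16261}{10}$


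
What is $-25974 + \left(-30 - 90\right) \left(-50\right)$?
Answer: $-19974$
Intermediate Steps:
$-25974 + \left(-30 - 90\right) \left(-50\right) = -25974 - -6000 = -25974 + 6000 = -19974$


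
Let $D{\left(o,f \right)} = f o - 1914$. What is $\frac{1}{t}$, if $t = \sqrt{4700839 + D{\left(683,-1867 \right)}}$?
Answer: $\frac{\sqrt{855941}}{1711882} \approx 0.00054044$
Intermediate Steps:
$D{\left(o,f \right)} = -1914 + f o$
$t = 2 \sqrt{855941}$ ($t = \sqrt{4700839 - 1277075} = \sqrt{3423764} = 2 \sqrt{855941} \approx 1850.3$)
$\frac{1}{t} = \frac{1}{2 \sqrt{855941}} = \frac{\sqrt{855941}}{1711882}$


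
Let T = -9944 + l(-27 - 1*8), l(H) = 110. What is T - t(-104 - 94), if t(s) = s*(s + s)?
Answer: -88242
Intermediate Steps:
T = -9834 (T = -9944 + 110 = -9834)
t(s) = 2*s**2 (t(s) = s*(2*s) = 2*s**2)
T - t(-104 - 94) = -9834 - 2*(-104 - 94)**2 = -9834 - 2*(-198)**2 = -9834 - 2*39204 = -9834 - 1*78408 = -9834 - 78408 = -88242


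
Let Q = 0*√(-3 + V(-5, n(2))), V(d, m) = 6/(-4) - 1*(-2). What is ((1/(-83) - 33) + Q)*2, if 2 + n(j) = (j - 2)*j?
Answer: -5480/83 ≈ -66.024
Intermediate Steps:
n(j) = -2 + j*(-2 + j) (n(j) = -2 + (j - 2)*j = -2 + (-2 + j)*j = -2 + j*(-2 + j))
V(d, m) = ½ (V(d, m) = 6*(-¼) + 2 = -3/2 + 2 = ½)
Q = 0 (Q = 0*√(-3 + ½) = 0*√(-5/2) = 0*(I*√10/2) = 0)
((1/(-83) - 33) + Q)*2 = ((1/(-83) - 33) + 0)*2 = ((-1/83 - 33) + 0)*2 = (-2740/83 + 0)*2 = -2740/83*2 = -5480/83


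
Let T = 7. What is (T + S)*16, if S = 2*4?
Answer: 240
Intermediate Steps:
S = 8
(T + S)*16 = (7 + 8)*16 = 15*16 = 240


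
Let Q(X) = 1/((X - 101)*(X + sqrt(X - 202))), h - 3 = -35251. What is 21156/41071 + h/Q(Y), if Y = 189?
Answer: -24077657531100/41071 - 3101824*I*sqrt(13) ≈ -5.8625e+8 - 1.1184e+7*I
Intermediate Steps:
h = -35248 (h = 3 - 35251 = -35248)
Q(X) = 1/((-101 + X)*(X + sqrt(-202 + X)))
21156/41071 + h/Q(Y) = 21156/41071 - (586244736 + 3101824*sqrt(-202 + 189)) = 21156*(1/41071) - (586244736 + 3101824*I*sqrt(13)) = 21156/41071 - (586244736 + 3101824*I*sqrt(13)) = 21156/41071 - 35248*(16632 + 88*I*sqrt(13)) = 21156/41071 + (-586244736 - 3101824*I*sqrt(13)) = -24077657531100/41071 - 3101824*I*sqrt(13)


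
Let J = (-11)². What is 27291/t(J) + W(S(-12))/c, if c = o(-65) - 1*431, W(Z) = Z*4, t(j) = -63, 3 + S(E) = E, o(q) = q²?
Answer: -2465377/5691 ≈ -433.21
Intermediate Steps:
S(E) = -3 + E
J = 121
W(Z) = 4*Z
c = 3794 (c = (-65)² - 1*431 = 4225 - 431 = 3794)
27291/t(J) + W(S(-12))/c = 27291/(-63) + (4*(-3 - 12))/3794 = 27291*(-1/63) + (4*(-15))*(1/3794) = -9097/21 - 60*1/3794 = -9097/21 - 30/1897 = -2465377/5691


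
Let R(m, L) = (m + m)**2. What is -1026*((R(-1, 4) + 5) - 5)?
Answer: -4104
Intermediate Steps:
R(m, L) = 4*m**2 (R(m, L) = (2*m)**2 = 4*m**2)
-1026*((R(-1, 4) + 5) - 5) = -1026*((4*(-1)**2 + 5) - 5) = -1026*((4*1 + 5) - 5) = -1026*((4 + 5) - 5) = -1026*(9 - 5) = -1026*4 = -4104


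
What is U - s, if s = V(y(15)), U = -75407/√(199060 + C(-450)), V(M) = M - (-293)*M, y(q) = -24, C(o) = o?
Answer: 7056 - 75407*√198610/198610 ≈ 6886.8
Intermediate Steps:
V(M) = 294*M (V(M) = M + 293*M = 294*M)
U = -75407*√198610/198610 (U = -75407/√(199060 - 450) = -75407*√198610/198610 ≈ -169.20)
s = -7056 (s = 294*(-24) = -7056)
U - s = -75407*√198610/198610 - 1*(-7056) = -75407*√198610/198610 + 7056 = 7056 - 75407*√198610/198610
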